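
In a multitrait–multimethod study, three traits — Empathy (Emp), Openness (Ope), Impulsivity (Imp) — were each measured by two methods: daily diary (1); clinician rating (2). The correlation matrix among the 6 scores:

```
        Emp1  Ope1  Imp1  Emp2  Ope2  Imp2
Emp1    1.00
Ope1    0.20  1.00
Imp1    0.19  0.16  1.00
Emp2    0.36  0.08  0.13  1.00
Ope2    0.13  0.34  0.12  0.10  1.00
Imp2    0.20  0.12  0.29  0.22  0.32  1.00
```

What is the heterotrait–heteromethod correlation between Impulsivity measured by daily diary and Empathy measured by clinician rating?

0.13

Different traits and methods: r(Imp1, Emp2) = 0.13.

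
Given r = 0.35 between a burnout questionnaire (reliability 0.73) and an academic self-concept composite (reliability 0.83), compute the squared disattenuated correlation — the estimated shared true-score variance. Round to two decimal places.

0.20

Disattenuated r = 0.35 / √(0.73 × 0.83) = 0.35 / 0.7784 = 0.4496.
Shared true-score variance = 0.4496² = 0.2021 ≈ 0.20.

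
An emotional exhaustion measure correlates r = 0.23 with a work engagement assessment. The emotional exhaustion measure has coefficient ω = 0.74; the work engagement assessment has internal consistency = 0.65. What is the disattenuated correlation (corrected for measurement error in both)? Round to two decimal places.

r_true = r_obs / √(r_xx · r_yy) = 0.23 / √(0.74 × 0.65) = 0.23 / √0.4810 = 0.23 / 0.6935 ≈ 0.33.

0.33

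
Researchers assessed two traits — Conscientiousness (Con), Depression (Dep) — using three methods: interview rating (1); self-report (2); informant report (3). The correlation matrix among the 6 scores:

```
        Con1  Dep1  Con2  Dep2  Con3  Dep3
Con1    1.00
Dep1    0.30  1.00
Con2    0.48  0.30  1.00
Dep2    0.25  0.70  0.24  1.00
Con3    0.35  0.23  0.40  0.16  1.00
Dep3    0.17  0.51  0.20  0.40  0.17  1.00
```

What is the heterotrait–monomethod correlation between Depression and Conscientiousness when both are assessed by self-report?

Different traits, same method: r(Dep2, Con2) = 0.24.

0.24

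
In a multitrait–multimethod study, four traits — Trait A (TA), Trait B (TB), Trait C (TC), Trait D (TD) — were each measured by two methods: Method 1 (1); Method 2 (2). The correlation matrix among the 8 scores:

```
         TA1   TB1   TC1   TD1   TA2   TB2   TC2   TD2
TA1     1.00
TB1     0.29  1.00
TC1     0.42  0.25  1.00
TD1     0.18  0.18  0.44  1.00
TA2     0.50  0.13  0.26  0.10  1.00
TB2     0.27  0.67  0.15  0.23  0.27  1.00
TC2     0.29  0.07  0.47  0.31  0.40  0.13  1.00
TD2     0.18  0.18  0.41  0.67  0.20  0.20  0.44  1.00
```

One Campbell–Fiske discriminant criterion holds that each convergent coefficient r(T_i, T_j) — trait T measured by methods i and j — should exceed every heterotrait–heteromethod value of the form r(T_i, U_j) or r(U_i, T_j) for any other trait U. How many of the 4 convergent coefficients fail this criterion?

0

Each convergent coefficient versus the relevant comparison correlations:
TA (methods 1·2): 0.50 vs {0.27, 0.13, 0.29, 0.26, 0.18, 0.10} → pass.
TB (methods 1·2): 0.67 vs {0.13, 0.27, 0.07, 0.15, 0.18, 0.23} → pass.
TC (methods 1·2): 0.47 vs {0.26, 0.29, 0.15, 0.07, 0.41, 0.31} → pass.
TD (methods 1·2): 0.67 vs {0.10, 0.18, 0.23, 0.18, 0.31, 0.41} → pass.
0 of 4 fail.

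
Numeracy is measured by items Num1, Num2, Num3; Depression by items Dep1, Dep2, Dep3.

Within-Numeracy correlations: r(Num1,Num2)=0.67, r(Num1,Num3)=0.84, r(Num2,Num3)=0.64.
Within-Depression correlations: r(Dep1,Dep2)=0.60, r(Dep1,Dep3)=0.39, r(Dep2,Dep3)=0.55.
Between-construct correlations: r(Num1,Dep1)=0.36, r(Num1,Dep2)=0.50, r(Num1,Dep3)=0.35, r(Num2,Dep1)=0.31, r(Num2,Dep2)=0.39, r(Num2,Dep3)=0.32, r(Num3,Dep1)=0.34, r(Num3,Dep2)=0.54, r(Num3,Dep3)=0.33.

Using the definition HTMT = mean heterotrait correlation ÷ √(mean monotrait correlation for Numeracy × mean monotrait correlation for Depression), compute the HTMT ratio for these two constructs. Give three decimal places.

Mean heterotrait r = 3.44/9 = 0.3822.
Mean within-Num = 2.15/3 = 0.7167; mean within-Dep = 1.54/3 = 0.5133.
Geometric mean = √(0.7167 × 0.5133) = 0.6065.
HTMT = 0.3822 / 0.6065 = 0.630.

0.630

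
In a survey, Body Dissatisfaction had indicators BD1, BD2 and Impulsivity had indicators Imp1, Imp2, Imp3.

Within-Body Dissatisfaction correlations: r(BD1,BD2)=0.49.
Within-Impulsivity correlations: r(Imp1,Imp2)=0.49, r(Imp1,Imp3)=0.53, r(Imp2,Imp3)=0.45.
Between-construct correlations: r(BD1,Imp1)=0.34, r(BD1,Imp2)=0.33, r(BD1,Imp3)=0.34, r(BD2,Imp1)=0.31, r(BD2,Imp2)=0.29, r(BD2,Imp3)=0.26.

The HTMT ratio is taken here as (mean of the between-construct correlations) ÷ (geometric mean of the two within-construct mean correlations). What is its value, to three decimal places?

Mean between = 1.87/6 = 0.3117.
Mean within-BD = 0.49/1 = 0.4900; mean within-Imp = 1.47/3 = 0.4900.
Geometric mean = √(0.4900 × 0.4900) = 0.4900.
HTMT = 0.3117 / 0.4900 = 0.636.

0.636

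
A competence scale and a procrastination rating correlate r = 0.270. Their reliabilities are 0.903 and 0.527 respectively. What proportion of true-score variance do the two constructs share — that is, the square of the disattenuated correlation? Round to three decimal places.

0.153

Disattenuated r = 0.270 / √(0.903 × 0.527) = 0.270 / 0.6898 = 0.3914.
Shared true-score variance = 0.3914² = 0.1532 ≈ 0.153.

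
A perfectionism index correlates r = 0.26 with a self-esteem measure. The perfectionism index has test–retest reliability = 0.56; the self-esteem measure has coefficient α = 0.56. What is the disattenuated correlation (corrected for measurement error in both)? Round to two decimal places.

0.46

r_true = r_obs / √(r_xx · r_yy) = 0.26 / √(0.56 × 0.56) = 0.26 / √0.3136 = 0.26 / 0.5600 ≈ 0.46.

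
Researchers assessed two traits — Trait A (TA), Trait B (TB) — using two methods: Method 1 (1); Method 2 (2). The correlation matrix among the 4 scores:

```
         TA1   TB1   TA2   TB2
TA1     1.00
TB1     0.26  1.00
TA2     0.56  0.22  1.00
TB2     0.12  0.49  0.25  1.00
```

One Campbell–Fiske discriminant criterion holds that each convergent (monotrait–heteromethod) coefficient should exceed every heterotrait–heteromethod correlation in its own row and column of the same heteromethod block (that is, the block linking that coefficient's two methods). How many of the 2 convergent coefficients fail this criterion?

Convergent coefficients and their comparison sets:
TA (methods 1·2): 0.56 vs {0.12, 0.22} → pass.
TB (methods 1·2): 0.49 vs {0.22, 0.12} → pass.
0 of 2 fail.

0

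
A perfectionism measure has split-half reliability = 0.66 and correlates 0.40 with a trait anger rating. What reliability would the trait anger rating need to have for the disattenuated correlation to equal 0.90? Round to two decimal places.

0.30

r_true = r_obs / √(r_xx · r_yy) ⇒ 0.90 = 0.40 / √(0.66 · r_yy).
√(0.66 · r_yy) = 0.40 / 0.90 = 0.4444; 0.66 · r_yy = 0.1975; r_yy = 0.1975 / 0.66 ≈ 0.30.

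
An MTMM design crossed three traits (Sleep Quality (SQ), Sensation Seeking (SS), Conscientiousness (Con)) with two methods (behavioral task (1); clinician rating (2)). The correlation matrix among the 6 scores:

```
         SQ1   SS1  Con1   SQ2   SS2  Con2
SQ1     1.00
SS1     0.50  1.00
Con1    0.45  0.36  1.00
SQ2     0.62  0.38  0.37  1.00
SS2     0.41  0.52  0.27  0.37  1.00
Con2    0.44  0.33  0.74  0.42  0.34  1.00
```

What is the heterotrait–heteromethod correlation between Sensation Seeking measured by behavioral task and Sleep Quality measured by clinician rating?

Different traits and methods: r(SS1, SQ2) = 0.38.

0.38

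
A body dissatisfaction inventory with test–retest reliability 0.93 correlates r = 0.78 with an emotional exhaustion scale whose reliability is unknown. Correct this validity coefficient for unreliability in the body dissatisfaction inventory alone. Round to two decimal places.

Single correction: r_c = r_obs / √r_xx = 0.78 / √0.93 = 0.78 / 0.9644 ≈ 0.81.

0.81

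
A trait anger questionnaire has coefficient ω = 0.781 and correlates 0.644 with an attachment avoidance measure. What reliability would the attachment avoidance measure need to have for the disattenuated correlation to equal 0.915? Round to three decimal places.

0.634

r_true = r_obs / √(r_xx · r_yy) ⇒ 0.915 = 0.644 / √(0.781 · r_yy).
√(0.781 · r_yy) = 0.644 / 0.915 = 0.7038; 0.781 · r_yy = 0.4953; r_yy = 0.4953 / 0.781 ≈ 0.634.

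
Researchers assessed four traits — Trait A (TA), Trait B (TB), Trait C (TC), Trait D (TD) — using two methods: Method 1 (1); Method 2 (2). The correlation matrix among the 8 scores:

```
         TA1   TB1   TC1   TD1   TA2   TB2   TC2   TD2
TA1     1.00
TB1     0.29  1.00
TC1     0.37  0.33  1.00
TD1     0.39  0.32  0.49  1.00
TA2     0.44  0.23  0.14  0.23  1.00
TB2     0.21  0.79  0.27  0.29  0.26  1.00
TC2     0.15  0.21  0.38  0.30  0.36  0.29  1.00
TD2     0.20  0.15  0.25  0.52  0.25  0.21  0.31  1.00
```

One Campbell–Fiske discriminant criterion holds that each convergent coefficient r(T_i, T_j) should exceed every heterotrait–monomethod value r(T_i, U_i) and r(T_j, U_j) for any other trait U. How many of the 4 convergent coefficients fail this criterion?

1

Checking each validity diagonal entry against its comparison values:
TA (methods 1·2): 0.44 vs {0.29, 0.26, 0.37, 0.36, 0.39, 0.25} → pass.
TB (methods 1·2): 0.79 vs {0.29, 0.26, 0.33, 0.29, 0.32, 0.21} → pass.
TC (methods 1·2): 0.38 vs {0.37, 0.36, 0.33, 0.29, 0.49, 0.31} → fail.
TD (methods 1·2): 0.52 vs {0.39, 0.25, 0.32, 0.21, 0.49, 0.31} → pass.
1 of 4 fail.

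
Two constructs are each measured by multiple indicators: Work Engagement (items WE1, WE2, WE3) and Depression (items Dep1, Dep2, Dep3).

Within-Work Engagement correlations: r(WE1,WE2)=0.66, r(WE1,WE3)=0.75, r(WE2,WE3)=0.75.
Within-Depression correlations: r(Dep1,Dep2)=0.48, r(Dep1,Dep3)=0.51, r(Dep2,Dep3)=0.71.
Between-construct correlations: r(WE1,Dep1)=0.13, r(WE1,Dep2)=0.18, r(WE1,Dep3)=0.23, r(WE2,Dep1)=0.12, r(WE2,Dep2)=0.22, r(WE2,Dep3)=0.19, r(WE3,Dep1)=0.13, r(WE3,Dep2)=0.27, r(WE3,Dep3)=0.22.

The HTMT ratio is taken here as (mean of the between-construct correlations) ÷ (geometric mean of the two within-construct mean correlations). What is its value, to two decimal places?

Mean heterotrait r = 1.69/9 = 0.1878.
Mean within-WE = 2.16/3 = 0.7200; mean within-Dep = 1.70/3 = 0.5667.
Geometric mean = √(0.7200 × 0.5667) = 0.6388.
HTMT = 0.1878 / 0.6388 = 0.29.

0.29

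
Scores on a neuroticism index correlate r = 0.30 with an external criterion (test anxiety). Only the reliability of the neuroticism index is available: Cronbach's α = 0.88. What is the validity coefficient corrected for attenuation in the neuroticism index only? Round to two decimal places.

0.32

Single correction: r_c = r_obs / √r_xx = 0.30 / √0.88 = 0.30 / 0.9381 ≈ 0.32.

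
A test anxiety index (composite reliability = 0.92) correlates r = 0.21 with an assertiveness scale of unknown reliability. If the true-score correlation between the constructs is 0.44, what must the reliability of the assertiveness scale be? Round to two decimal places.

0.25

r_true = r_obs / √(r_xx · r_yy) ⇒ 0.44 = 0.21 / √(0.92 · r_yy).
√(0.92 · r_yy) = 0.21 / 0.44 = 0.4773; 0.92 · r_yy = 0.2278; r_yy = 0.2278 / 0.92 ≈ 0.25.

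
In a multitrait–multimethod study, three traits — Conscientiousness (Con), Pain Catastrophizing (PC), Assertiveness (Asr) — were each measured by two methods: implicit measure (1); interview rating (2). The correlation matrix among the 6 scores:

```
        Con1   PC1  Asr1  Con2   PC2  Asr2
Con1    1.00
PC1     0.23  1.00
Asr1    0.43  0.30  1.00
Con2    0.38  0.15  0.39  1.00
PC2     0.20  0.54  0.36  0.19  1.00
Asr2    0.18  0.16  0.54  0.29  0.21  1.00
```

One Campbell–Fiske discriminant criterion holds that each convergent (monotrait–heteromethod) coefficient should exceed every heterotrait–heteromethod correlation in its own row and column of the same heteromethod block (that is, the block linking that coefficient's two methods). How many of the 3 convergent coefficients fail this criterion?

1

Checking each validity diagonal entry against its comparison values:
Con (methods 1·2): 0.38 vs {0.20, 0.15, 0.18, 0.39} → fail.
PC (methods 1·2): 0.54 vs {0.15, 0.20, 0.16, 0.36} → pass.
Asr (methods 1·2): 0.54 vs {0.39, 0.18, 0.36, 0.16} → pass.
1 of 3 fail.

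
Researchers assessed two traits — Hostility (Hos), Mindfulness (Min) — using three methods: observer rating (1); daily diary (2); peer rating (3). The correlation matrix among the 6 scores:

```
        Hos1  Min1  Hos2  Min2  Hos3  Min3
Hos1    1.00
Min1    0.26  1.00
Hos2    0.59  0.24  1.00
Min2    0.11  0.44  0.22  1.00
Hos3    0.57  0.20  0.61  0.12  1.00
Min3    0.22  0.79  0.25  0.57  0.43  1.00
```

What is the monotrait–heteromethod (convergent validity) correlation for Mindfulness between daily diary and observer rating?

0.44

Same trait (Min), different methods: r(Min2, Min1) = 0.44.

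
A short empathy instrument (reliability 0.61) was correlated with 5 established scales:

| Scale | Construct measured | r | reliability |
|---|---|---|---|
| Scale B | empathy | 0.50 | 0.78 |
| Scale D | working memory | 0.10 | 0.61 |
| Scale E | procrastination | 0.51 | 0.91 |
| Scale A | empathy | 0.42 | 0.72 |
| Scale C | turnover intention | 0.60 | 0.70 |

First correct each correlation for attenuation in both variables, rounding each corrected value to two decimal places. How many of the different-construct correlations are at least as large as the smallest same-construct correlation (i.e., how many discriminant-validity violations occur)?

2

Disattenuated r (r / √(r_scale · r_new)):
  Scale B (conv): 0.50 / √(0.78·0.61) = 0.72
  Scale D (disc): 0.10 / √(0.61·0.61) = 0.16
  Scale E (disc): 0.51 / √(0.91·0.61) = 0.68
  Scale A (conv): 0.42 / √(0.72·0.61) = 0.63
  Scale C (disc): 0.60 / √(0.70·0.61) = 0.92
Smallest convergent = 0.63. Discriminant values: 0.16, 0.68, 0.92; count ≥ 0.63 → 2.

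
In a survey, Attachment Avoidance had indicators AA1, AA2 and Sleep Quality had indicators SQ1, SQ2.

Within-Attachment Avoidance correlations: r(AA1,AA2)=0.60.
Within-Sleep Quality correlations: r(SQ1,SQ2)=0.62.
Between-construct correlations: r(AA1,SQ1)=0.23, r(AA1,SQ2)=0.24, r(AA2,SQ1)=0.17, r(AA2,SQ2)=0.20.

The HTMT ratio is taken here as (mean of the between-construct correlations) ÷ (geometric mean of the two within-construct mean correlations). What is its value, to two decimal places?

0.34

Mean heterotrait r = 0.84/4 = 0.2100.
Mean within-AA = 0.60/1 = 0.6000; mean within-SQ = 0.62/1 = 0.6200.
Geometric mean = √(0.6000 × 0.6200) = 0.6099.
HTMT = 0.2100 / 0.6099 = 0.34.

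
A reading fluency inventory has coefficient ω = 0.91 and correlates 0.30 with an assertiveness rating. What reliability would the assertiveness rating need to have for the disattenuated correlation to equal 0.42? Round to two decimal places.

0.56

r_true = r_obs / √(r_xx · r_yy) ⇒ 0.42 = 0.30 / √(0.91 · r_yy).
√(0.91 · r_yy) = 0.30 / 0.42 = 0.7143; 0.91 · r_yy = 0.5102; r_yy = 0.5102 / 0.91 ≈ 0.56.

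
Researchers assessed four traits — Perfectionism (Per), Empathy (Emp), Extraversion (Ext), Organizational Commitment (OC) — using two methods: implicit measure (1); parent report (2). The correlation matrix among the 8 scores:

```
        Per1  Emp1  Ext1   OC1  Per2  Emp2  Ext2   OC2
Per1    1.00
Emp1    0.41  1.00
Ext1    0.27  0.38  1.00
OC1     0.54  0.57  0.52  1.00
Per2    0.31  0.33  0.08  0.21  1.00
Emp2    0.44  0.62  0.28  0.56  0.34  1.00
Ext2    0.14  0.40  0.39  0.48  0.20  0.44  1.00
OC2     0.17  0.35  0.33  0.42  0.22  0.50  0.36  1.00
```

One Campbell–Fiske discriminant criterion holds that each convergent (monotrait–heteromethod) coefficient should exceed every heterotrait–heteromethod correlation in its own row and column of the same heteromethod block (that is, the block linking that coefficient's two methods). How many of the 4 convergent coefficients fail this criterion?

3

Each convergent coefficient versus the relevant comparison correlations:
Per (methods 1·2): 0.31 vs {0.44, 0.33, 0.14, 0.08, 0.17, 0.21} → fail.
Emp (methods 1·2): 0.62 vs {0.33, 0.44, 0.40, 0.28, 0.35, 0.56} → pass.
Ext (methods 1·2): 0.39 vs {0.08, 0.14, 0.28, 0.40, 0.33, 0.48} → fail.
OC (methods 1·2): 0.42 vs {0.21, 0.17, 0.56, 0.35, 0.48, 0.33} → fail.
3 of 4 fail.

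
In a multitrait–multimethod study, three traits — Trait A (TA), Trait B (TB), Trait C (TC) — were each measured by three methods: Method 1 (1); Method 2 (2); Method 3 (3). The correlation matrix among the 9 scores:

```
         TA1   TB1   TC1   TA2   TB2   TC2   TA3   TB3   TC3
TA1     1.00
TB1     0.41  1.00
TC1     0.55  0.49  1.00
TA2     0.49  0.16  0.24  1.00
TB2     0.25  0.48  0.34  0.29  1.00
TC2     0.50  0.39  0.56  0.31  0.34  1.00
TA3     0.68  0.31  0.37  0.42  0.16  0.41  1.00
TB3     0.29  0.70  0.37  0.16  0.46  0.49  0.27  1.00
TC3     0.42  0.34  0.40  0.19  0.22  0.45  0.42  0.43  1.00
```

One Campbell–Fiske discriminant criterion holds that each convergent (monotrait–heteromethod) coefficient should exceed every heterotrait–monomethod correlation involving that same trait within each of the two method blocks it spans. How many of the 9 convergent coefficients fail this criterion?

4

Each convergent coefficient versus the relevant comparison correlations:
TA (methods 1·2): 0.49 vs {0.41, 0.29, 0.55, 0.31} → fail.
TA (methods 1·3): 0.68 vs {0.41, 0.27, 0.55, 0.42} → pass.
TA (methods 2·3): 0.42 vs {0.29, 0.27, 0.31, 0.42} → fail.
TB (methods 1·2): 0.48 vs {0.41, 0.29, 0.49, 0.34} → fail.
TB (methods 1·3): 0.70 vs {0.41, 0.27, 0.49, 0.43} → pass.
TB (methods 2·3): 0.46 vs {0.29, 0.27, 0.34, 0.43} → pass.
TC (methods 1·2): 0.56 vs {0.55, 0.31, 0.49, 0.34} → pass.
TC (methods 1·3): 0.40 vs {0.55, 0.42, 0.49, 0.43} → fail.
TC (methods 2·3): 0.45 vs {0.31, 0.42, 0.34, 0.43} → pass.
4 of 9 fail.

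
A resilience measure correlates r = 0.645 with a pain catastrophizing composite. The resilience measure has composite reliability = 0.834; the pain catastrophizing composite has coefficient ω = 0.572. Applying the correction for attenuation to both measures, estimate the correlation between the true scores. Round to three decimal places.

0.934

r_true = r_obs / √(r_xx · r_yy) = 0.645 / √(0.834 × 0.572) = 0.645 / √0.477048 = 0.645 / 0.6907 ≈ 0.934.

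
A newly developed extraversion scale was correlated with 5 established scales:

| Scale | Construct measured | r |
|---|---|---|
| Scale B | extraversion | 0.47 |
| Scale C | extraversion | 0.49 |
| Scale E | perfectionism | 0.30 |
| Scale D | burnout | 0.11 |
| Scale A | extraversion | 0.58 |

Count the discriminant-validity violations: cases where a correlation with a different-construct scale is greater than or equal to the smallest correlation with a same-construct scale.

0

Convergent (same construct = extraversion): Scale B, Scale C, Scale A.
Smallest convergent = 0.47. Discriminant values: 0.30, 0.11; count ≥ 0.47 → 0.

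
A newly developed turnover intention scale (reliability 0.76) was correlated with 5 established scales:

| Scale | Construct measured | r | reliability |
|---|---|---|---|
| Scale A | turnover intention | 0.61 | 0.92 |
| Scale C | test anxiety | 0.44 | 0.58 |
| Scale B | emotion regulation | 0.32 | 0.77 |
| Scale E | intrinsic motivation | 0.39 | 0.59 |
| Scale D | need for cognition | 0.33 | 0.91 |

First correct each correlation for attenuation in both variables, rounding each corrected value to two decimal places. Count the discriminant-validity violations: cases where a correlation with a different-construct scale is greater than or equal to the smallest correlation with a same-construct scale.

0

Disattenuated r (r / √(r_scale · r_new)):
  Scale A (conv): 0.61 / √(0.92·0.76) = 0.73
  Scale C (disc): 0.44 / √(0.58·0.76) = 0.66
  Scale B (disc): 0.32 / √(0.77·0.76) = 0.42
  Scale E (disc): 0.39 / √(0.59·0.76) = 0.58
  Scale D (disc): 0.33 / √(0.91·0.76) = 0.40
Smallest convergent = 0.73. Discriminant values: 0.66, 0.42, 0.58, 0.40; count ≥ 0.73 → 0.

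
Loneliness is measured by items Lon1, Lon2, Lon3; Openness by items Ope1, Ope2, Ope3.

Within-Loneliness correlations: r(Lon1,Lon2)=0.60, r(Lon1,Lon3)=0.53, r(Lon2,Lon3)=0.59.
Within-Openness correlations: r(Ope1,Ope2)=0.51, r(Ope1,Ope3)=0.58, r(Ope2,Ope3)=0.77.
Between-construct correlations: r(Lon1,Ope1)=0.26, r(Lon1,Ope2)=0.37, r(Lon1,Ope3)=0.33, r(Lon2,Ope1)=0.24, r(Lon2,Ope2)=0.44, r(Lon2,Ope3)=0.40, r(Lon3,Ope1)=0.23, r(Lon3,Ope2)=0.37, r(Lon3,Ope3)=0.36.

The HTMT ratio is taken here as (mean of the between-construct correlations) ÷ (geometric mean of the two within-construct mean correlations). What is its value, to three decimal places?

0.559

Mean between = 3.00/9 = 0.3333.
Mean within-Lon = 1.72/3 = 0.5733; mean within-Ope = 1.86/3 = 0.6200.
Geometric mean = √(0.5733 × 0.6200) = 0.5962.
HTMT = 0.3333 / 0.5962 = 0.559.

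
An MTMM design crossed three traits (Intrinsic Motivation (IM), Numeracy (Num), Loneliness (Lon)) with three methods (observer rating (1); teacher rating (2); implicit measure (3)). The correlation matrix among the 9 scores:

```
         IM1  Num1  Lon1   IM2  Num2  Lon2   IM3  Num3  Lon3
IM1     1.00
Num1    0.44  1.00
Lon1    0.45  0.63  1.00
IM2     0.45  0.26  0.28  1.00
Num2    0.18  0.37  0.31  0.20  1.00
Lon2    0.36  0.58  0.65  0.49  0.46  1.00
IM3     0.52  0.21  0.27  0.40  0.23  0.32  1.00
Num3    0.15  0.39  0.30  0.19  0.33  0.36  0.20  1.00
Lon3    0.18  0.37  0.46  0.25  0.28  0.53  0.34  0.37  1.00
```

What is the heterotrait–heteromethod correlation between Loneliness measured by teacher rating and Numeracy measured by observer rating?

Different traits and methods: r(Lon2, Num1) = 0.58.

0.58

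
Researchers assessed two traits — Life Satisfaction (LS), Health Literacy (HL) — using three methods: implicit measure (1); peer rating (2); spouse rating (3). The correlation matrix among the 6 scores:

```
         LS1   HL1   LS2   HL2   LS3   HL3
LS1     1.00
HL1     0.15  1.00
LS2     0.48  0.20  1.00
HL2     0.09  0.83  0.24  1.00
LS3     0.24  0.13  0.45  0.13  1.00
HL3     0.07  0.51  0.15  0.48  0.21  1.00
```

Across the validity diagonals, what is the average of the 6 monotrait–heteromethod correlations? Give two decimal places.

0.50

Convergent values: 0.48, 0.24, 0.45, 0.83, 0.51, 0.48; mean = 2.99/6 = 0.50.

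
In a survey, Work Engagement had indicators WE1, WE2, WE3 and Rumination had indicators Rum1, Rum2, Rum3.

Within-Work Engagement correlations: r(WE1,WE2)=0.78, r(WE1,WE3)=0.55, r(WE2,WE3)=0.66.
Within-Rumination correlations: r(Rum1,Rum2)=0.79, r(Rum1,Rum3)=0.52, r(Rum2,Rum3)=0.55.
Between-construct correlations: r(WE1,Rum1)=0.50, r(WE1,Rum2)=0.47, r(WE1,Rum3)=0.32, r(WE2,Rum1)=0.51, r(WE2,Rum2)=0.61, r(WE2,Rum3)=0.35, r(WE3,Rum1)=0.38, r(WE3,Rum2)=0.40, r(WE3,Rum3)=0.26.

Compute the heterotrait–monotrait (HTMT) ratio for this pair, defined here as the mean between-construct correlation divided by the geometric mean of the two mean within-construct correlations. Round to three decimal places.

0.658

Mean heterotrait r = 3.80/9 = 0.4222.
Mean within-WE = 1.99/3 = 0.6633; mean within-Rum = 1.86/3 = 0.6200.
Geometric mean = √(0.6633 × 0.6200) = 0.6413.
HTMT = 0.4222 / 0.6413 = 0.658.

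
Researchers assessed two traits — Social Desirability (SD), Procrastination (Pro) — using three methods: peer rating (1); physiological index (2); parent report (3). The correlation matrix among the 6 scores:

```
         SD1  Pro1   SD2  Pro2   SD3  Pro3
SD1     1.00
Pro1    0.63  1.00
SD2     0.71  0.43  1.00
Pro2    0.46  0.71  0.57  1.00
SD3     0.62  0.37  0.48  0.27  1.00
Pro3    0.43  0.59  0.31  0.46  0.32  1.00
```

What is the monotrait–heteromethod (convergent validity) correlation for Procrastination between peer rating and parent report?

0.59

Same trait (Pro), different methods: r(Pro1, Pro3) = 0.59.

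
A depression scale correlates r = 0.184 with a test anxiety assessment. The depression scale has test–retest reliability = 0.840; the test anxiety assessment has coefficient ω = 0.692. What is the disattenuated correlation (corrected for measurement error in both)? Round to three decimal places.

r_true = r_obs / √(r_xx · r_yy) = 0.184 / √(0.840 × 0.692) = 0.184 / √0.581280 = 0.184 / 0.7624 ≈ 0.241.

0.241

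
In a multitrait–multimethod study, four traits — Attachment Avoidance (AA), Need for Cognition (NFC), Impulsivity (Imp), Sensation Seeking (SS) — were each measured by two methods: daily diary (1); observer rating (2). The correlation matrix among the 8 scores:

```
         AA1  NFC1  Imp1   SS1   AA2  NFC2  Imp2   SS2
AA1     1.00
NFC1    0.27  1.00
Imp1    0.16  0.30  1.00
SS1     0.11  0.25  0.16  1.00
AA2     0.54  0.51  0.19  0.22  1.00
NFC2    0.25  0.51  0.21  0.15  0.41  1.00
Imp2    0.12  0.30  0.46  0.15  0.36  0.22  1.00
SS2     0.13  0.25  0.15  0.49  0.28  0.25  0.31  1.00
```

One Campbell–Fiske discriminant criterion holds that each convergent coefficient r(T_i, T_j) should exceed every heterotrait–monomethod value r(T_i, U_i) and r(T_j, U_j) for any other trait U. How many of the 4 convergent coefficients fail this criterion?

Convergent coefficients and their comparison sets:
AA (methods 1·2): 0.54 vs {0.27, 0.41, 0.16, 0.36, 0.11, 0.28} → pass.
NFC (methods 1·2): 0.51 vs {0.27, 0.41, 0.30, 0.22, 0.25, 0.25} → pass.
Imp (methods 1·2): 0.46 vs {0.16, 0.36, 0.30, 0.22, 0.16, 0.31} → pass.
SS (methods 1·2): 0.49 vs {0.11, 0.28, 0.25, 0.25, 0.16, 0.31} → pass.
0 of 4 fail.

0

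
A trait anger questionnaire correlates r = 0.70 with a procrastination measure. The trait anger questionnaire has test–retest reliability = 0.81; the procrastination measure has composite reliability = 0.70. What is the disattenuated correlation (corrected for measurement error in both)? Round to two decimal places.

0.93

r_true = r_obs / √(r_xx · r_yy) = 0.70 / √(0.81 × 0.70) = 0.70 / √0.5670 = 0.70 / 0.7530 ≈ 0.93.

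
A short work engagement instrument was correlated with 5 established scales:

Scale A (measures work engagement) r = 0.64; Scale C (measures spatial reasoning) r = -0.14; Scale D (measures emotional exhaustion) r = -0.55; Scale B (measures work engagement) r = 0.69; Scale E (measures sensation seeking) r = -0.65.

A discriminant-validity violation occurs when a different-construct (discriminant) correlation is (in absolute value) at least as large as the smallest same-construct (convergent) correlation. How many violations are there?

Convergent (same construct = work engagement): Scale A, Scale B.
Smallest convergent = 0.64. Discriminant |r|: 0.14, 0.55, 0.65; count ≥ 0.64 → 1.

1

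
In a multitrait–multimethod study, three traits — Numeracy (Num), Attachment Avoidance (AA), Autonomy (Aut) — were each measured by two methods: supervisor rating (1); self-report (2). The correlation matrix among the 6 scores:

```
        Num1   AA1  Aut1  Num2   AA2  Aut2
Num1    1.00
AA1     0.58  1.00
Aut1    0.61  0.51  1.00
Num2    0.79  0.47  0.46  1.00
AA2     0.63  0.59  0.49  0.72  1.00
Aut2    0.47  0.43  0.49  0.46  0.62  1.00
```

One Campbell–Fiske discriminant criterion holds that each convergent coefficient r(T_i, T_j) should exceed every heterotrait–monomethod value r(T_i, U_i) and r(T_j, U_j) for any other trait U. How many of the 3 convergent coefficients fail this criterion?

Convergent coefficients and their comparison sets:
Num (methods 1·2): 0.79 vs {0.58, 0.72, 0.61, 0.46} → pass.
AA (methods 1·2): 0.59 vs {0.58, 0.72, 0.51, 0.62} → fail.
Aut (methods 1·2): 0.49 vs {0.61, 0.46, 0.51, 0.62} → fail.
2 of 3 fail.

2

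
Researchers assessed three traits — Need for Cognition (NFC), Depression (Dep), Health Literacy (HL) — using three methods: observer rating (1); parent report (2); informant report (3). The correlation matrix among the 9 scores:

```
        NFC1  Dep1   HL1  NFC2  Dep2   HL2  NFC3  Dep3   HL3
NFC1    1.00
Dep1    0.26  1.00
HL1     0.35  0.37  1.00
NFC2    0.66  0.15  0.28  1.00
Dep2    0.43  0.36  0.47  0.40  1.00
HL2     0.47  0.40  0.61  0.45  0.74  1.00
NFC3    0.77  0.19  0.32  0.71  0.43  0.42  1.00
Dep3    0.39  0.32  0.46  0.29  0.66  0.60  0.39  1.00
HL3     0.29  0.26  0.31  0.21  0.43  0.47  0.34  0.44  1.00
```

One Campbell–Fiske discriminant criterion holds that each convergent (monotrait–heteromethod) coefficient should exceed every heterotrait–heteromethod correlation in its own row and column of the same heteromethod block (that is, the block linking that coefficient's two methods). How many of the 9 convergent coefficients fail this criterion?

Each convergent coefficient versus the relevant comparison correlations:
NFC (methods 1·2): 0.66 vs {0.43, 0.15, 0.47, 0.28} → pass.
NFC (methods 1·3): 0.77 vs {0.39, 0.19, 0.29, 0.32} → pass.
NFC (methods 2·3): 0.71 vs {0.29, 0.43, 0.21, 0.42} → pass.
Dep (methods 1·2): 0.36 vs {0.15, 0.43, 0.40, 0.47} → fail.
Dep (methods 1·3): 0.32 vs {0.19, 0.39, 0.26, 0.46} → fail.
Dep (methods 2·3): 0.66 vs {0.43, 0.29, 0.43, 0.60} → pass.
HL (methods 1·2): 0.61 vs {0.28, 0.47, 0.47, 0.40} → pass.
HL (methods 1·3): 0.31 vs {0.32, 0.29, 0.46, 0.26} → fail.
HL (methods 2·3): 0.47 vs {0.42, 0.21, 0.60, 0.43} → fail.
4 of 9 fail.

4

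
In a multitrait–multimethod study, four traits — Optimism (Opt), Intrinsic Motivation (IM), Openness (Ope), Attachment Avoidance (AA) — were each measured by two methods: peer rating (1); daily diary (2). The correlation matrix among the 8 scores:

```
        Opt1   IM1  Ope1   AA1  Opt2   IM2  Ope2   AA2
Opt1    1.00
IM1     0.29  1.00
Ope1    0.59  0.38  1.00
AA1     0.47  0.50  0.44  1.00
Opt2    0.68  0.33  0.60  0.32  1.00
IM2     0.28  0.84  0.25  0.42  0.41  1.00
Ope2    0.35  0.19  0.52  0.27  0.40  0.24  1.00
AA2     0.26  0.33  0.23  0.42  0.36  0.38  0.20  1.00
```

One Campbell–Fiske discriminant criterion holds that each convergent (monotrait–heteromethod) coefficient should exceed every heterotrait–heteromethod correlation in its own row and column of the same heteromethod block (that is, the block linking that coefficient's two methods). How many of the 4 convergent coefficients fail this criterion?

2

Checking each validity diagonal entry against its comparison values:
Opt (methods 1·2): 0.68 vs {0.28, 0.33, 0.35, 0.60, 0.26, 0.32} → pass.
IM (methods 1·2): 0.84 vs {0.33, 0.28, 0.19, 0.25, 0.33, 0.42} → pass.
Ope (methods 1·2): 0.52 vs {0.60, 0.35, 0.25, 0.19, 0.23, 0.27} → fail.
AA (methods 1·2): 0.42 vs {0.32, 0.26, 0.42, 0.33, 0.27, 0.23} → fail.
2 of 4 fail.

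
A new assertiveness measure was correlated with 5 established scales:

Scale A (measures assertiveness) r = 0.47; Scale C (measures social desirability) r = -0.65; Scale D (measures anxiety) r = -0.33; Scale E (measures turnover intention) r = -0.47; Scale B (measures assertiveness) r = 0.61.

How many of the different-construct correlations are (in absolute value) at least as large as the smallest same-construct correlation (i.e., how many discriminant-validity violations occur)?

Convergent (same construct = assertiveness): Scale A, Scale B.
Smallest convergent = 0.47. Discriminant |r|: 0.65, 0.33, 0.47; count ≥ 0.47 → 2.

2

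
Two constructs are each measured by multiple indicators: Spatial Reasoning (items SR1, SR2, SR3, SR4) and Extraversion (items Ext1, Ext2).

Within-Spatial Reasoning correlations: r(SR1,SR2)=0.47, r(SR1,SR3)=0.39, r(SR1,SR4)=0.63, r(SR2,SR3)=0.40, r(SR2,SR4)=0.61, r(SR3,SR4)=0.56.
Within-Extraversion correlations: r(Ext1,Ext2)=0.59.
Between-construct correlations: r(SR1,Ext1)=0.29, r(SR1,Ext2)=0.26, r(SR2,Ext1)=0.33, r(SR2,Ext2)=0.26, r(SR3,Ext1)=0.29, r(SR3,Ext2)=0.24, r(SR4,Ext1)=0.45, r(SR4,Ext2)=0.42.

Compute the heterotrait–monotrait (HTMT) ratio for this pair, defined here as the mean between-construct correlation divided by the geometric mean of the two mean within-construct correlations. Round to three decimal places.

0.579

Mean heterotrait r = 2.54/8 = 0.3175.
Mean within-SR = 3.06/6 = 0.5100; mean within-Ext = 0.59/1 = 0.5900.
Geometric mean = √(0.5100 × 0.5900) = 0.5485.
HTMT = 0.3175 / 0.5485 = 0.579.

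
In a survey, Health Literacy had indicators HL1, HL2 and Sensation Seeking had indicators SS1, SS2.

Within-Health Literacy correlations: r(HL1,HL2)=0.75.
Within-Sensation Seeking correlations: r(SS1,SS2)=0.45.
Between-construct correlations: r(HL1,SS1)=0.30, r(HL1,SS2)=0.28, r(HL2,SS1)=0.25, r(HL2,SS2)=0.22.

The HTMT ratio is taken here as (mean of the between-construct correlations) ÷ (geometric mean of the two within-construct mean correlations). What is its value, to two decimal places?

Mean between = 1.05/4 = 0.2625.
Mean within-HL = 0.75/1 = 0.7500; mean within-SS = 0.45/1 = 0.4500.
Geometric mean = √(0.7500 × 0.4500) = 0.5809.
HTMT = 0.2625 / 0.5809 = 0.45.

0.45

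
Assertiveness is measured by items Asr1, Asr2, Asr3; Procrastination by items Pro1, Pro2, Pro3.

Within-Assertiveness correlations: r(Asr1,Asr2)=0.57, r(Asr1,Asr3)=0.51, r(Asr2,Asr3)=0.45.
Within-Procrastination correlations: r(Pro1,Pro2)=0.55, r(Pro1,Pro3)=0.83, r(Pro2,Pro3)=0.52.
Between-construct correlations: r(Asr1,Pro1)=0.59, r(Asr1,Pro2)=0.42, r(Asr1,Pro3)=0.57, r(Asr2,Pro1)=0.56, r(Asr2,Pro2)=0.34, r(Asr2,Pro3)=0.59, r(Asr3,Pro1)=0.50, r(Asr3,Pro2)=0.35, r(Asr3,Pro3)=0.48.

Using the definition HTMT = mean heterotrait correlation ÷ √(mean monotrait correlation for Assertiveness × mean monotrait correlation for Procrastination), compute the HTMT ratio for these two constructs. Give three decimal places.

Mean between = 4.40/9 = 0.4889.
Mean within-Asr = 1.53/3 = 0.5100; mean within-Pro = 1.90/3 = 0.6333.
Geometric mean = √(0.5100 × 0.6333) = 0.5683.
HTMT = 0.4889 / 0.5683 = 0.860.

0.860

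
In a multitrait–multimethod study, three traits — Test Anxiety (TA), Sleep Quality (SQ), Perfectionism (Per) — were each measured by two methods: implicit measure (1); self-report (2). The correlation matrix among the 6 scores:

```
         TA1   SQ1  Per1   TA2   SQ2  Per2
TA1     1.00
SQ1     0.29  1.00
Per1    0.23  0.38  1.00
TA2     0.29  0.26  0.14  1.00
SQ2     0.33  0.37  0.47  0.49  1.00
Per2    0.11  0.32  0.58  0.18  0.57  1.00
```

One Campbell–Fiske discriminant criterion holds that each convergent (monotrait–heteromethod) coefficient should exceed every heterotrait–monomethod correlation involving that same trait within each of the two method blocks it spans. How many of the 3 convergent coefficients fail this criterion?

Convergent coefficients and their comparison sets:
TA (methods 1·2): 0.29 vs {0.29, 0.49, 0.23, 0.18} → fail.
SQ (methods 1·2): 0.37 vs {0.29, 0.49, 0.38, 0.57} → fail.
Per (methods 1·2): 0.58 vs {0.23, 0.18, 0.38, 0.57} → pass.
2 of 3 fail.

2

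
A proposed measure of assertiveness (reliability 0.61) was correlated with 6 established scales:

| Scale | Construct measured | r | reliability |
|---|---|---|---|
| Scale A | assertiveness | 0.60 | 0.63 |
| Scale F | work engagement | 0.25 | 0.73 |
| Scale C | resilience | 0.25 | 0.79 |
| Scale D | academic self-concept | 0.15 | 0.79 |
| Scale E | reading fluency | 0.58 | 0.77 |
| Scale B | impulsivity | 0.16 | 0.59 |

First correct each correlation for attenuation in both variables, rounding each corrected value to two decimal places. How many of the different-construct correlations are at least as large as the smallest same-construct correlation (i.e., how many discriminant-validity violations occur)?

0

Disattenuated r (r / √(r_scale · r_new)):
  Scale A (conv): 0.60 / √(0.63·0.61) = 0.97
  Scale F (disc): 0.25 / √(0.73·0.61) = 0.37
  Scale C (disc): 0.25 / √(0.79·0.61) = 0.36
  Scale D (disc): 0.15 / √(0.79·0.61) = 0.22
  Scale E (disc): 0.58 / √(0.77·0.61) = 0.85
  Scale B (disc): 0.16 / √(0.59·0.61) = 0.27
Smallest convergent = 0.97. Discriminant values: 0.37, 0.36, 0.22, 0.85, 0.27; count ≥ 0.97 → 0.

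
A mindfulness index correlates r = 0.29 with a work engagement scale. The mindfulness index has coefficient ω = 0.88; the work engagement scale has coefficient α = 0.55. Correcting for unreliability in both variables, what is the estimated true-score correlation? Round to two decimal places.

r_true = r_obs / √(r_xx · r_yy) = 0.29 / √(0.88 × 0.55) = 0.29 / √0.4840 = 0.29 / 0.6957 ≈ 0.42.

0.42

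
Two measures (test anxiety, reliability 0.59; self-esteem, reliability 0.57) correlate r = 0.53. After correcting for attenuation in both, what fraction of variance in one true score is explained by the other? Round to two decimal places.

Disattenuated r = 0.53 / √(0.59 × 0.57) = 0.53 / 0.5799 = 0.9140.
Shared true-score variance = 0.9140² = 0.8354 ≈ 0.84.

0.84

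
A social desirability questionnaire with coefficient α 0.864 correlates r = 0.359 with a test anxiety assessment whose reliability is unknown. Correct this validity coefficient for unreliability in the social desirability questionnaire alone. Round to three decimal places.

Single correction: r_c = r_obs / √r_xx = 0.359 / √0.864 = 0.359 / 0.9295 ≈ 0.386.

0.386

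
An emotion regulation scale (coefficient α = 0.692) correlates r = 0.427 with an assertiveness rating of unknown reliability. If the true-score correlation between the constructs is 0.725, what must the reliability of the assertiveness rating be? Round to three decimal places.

r_true = r_obs / √(r_xx · r_yy) ⇒ 0.725 = 0.427 / √(0.692 · r_yy).
√(0.692 · r_yy) = 0.427 / 0.725 = 0.5890; 0.692 · r_yy = 0.3469; r_yy = 0.3469 / 0.692 ≈ 0.501.

0.501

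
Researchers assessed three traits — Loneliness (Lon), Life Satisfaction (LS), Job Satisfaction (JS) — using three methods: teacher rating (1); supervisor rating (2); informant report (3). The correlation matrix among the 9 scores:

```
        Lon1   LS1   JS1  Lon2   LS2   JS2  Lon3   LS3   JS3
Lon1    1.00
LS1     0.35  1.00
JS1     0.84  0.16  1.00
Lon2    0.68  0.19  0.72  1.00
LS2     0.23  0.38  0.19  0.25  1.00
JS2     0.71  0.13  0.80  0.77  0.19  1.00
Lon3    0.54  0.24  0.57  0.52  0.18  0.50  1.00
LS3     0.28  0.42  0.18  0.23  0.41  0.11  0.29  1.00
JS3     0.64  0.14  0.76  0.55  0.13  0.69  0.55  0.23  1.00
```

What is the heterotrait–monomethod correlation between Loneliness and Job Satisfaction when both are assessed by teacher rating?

0.84

Different traits, same method: r(Lon1, JS1) = 0.84.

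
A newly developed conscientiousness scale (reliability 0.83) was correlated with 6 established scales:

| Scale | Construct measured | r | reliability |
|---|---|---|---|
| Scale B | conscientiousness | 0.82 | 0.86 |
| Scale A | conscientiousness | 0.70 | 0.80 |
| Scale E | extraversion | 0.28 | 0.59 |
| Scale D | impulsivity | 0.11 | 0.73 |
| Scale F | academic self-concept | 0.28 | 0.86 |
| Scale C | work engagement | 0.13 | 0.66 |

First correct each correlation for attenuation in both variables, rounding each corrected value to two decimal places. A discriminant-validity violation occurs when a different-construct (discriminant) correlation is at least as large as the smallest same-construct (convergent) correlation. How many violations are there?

0

Disattenuated r (r / √(r_scale · r_new)):
  Scale B (conv): 0.82 / √(0.86·0.83) = 0.97
  Scale A (conv): 0.70 / √(0.80·0.83) = 0.86
  Scale E (disc): 0.28 / √(0.59·0.83) = 0.40
  Scale D (disc): 0.11 / √(0.73·0.83) = 0.14
  Scale F (disc): 0.28 / √(0.86·0.83) = 0.33
  Scale C (disc): 0.13 / √(0.66·0.83) = 0.18
Smallest convergent = 0.86. Discriminant values: 0.40, 0.14, 0.33, 0.18; count ≥ 0.86 → 0.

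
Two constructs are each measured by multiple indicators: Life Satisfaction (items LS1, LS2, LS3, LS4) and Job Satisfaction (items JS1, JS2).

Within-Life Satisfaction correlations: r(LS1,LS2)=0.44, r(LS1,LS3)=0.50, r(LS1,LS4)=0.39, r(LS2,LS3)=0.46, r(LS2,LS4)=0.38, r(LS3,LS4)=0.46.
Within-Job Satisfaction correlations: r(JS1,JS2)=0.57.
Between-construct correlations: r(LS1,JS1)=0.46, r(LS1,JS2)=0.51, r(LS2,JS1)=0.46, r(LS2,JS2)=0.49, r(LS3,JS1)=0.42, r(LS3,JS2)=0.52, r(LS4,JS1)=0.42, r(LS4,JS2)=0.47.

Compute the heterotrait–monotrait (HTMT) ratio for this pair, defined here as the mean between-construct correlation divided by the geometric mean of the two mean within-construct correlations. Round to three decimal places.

Mean between = 3.75/8 = 0.4688.
Mean within-LS = 2.63/6 = 0.4383; mean within-JS = 0.57/1 = 0.5700.
Geometric mean = √(0.4383 × 0.5700) = 0.4998.
HTMT = 0.4688 / 0.4998 = 0.938.

0.938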